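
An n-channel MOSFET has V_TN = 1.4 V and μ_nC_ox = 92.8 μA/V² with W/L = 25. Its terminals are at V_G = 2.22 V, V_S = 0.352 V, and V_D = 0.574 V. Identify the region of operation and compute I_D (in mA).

V_GS = V_G − V_S = 2.22 − 0.352 = 1.87 V; V_DS = V_D − V_S = 0.574 − 0.352 = 0.222 V.
k_n = μ_nC_ox · (W/L) = 2.32 mA/V².
V_ov = V_GS − V_TN = 1.87 − 1.4 = 0.468 V.
Since V_DS = 0.222 V < V_ov = 0.468 V, the device is in the triode region.
I_D = k_n [V_ov · V_DS − ½ V_DS²] = 2.32 × [0.468 × 0.222 − 0.5 × 0.222²] = 0.184 mA.

Triode; I_D = 0.184 mA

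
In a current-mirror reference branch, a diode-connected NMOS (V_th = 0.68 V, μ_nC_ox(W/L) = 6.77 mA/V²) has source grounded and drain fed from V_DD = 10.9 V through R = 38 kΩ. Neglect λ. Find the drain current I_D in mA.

With gate tied to drain, V_GS = V_DS ≥ V_GS − V_th, so the device is in saturation.
KCL at the drain: ½ k_n (V_GS − V_th)² = (V_DD − V_GS)/R.
Let x = V_GS − 0.68. Then 129 x² + x − 10.22 = 0, giving x = 0.278 V (positive root), so V_GS = 0.958 V.
I_D = (V_DD − V_GS)/R = (10.9 − 0.958) / 38 = 0.262 mA.

I_D = 0.262 mA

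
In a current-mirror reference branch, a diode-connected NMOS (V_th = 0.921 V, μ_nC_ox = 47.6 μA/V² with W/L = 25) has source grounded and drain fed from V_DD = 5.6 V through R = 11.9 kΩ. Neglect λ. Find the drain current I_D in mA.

With gate tied to drain, V_GS = V_DS ≥ V_GS − V_th, so the device is in saturation.
k_n = μ_nC_ox · (W/L) = 1.19 mA/V².
KCL at the drain: ½ k_n (V_GS − V_th)² = (V_DD − V_GS)/R.
Let x = V_GS − 0.921. Then 7.08 x² + x − 4.679 = 0, giving x = 0.745 V (positive root), so V_GS = 1.67 V.
I_D = (V_DD − V_GS)/R = (5.6 − 1.67) / 11.9 = 0.331 mA.

I_D = 0.331 mA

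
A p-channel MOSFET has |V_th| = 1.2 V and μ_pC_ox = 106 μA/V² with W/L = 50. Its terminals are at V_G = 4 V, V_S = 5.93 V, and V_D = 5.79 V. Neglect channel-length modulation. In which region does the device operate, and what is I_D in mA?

V_SG = V_S − V_G = 5.93 − 4 = 1.93 V; V_SD = V_S − V_D = 5.93 − 5.79 = 0.14 V.
k_p = μ_pC_ox · (W/L) = 5.3 mA/V².
V_ov = V_SG − |V_th| = 1.93 − 1.2 = 0.73 V.
Since V_SD = 0.14 V < V_ov = 0.73 V, the device is in the triode region.
I_D = k_p [V_ov · V_SD − ½ V_SD²] = 5.3 × [0.73 × 0.14 − 0.5 × 0.14²] = 0.49 mA.

Triode; I_D = 0.490 mA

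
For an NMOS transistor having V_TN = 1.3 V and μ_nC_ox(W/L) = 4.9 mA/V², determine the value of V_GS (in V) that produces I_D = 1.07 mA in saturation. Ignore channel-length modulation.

V_GS = 1.96 V

In saturation I_D = ½ k_n (V_GS − V_TN)², so V_GS − V_TN = √(2 I_D / k_n) = √(2 × 1.07 / 4.9) = 0.661 V.
V_GS = 1.3 + 0.661 = 1.96 V.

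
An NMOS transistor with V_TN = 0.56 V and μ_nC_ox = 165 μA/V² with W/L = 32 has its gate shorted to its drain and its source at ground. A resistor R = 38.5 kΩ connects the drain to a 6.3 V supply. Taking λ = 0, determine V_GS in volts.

With gate tied to drain, V_GS = V_DS ≥ V_GS − V_TN, so the device is in saturation.
k_n = μ_nC_ox · (W/L) = 5.28 mA/V².
KCL at the drain: ½ k_n (V_GS − V_TN)² = (V_DD − V_GS)/R.
Let x = V_GS − 0.56. Then 102 x² + x − 5.74 = 0, giving x = 0.233 V (positive root), so V_GS = 0.793 V.
I_D = (V_DD − V_GS)/R = (6.3 − 0.793) / 38.5 = 0.143 mA.

V_GS = 0.793 V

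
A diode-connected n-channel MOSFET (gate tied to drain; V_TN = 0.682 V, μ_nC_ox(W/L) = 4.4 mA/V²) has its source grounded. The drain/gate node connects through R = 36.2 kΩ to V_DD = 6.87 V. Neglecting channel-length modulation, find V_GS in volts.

With gate tied to drain, V_GS = V_DS ≥ V_GS − V_TN, so the device is in saturation.
KCL at the drain: ½ k_n (V_GS − V_TN)² = (V_DD − V_GS)/R.
Let x = V_GS − 0.682. Then 79.6 x² + x − 6.188 = 0, giving x = 0.273 V (positive root), so V_GS = 0.955 V.
I_D = (V_DD − V_GS)/R = (6.87 − 0.955) / 36.2 = 0.163 mA.

V_GS = 0.955 V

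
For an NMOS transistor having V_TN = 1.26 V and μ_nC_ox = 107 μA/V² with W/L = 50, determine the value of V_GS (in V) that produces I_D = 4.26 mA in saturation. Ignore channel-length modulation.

V_GS = 2.52 V

k_n = μ_nC_ox · (W/L) = 5.35 mA/V².
In saturation I_D = ½ k_n (V_GS − V_TN)², so V_GS − V_TN = √(2 I_D / k_n) = √(2 × 4.26 / 5.35) = 1.26 V.
V_GS = 1.26 + 1.26 = 2.52 V.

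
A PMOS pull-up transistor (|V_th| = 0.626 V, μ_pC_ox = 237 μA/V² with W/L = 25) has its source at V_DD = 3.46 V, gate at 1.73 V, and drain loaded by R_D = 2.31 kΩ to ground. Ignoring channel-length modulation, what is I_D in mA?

I_D = 1.39 mA

V_SG = V_DD − V_G = 3.46 − 1.73 = 1.73 V, so V_ov = 1.73 − 0.626 = 1.1 V.
k_p = μ_pC_ox · (W/L) = 5.925 mA/V².
Assume saturation: I_D = ½ k_p V_ov² = 0.5 × 5.925 × 1.1² = 3.61 mA, giving V_SD = V_DD − I_D R_D = 3.46 − 3.61 × 2.31 = -4.88 V.
But -4.88 V < V_ov = 1.1 V, so the device is actually in triode.
In triode I_D = k_p[V_ov V_SD − ½ V_SD²] and I_D = (V_DD − V_SD)/R_D. Equating: 6.84 V_SD² − 16.11 V_SD + 3.46 = 0, giving V_SD = 0.239 V (the root below V_ov).
I_D = (3.46 − 0.239) / 2.31 = 1.39 mA.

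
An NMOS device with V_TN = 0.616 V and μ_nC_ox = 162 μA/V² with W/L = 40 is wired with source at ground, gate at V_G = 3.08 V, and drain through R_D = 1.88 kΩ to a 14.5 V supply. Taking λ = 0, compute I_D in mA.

V_GS = V_G = 3.08 V, so V_ov = 3.08 − 0.616 = 2.46 V.
k_n = μ_nC_ox · (W/L) = 6.48 mA/V².
Assume saturation: I_D = ½ k_n V_ov² = 0.5 × 6.48 × 2.46² = 19.7 mA, giving V_DS = V_DD − I_D R_D = 14.5 − 19.7 × 1.88 = -22.5 V.
But -22.5 V < V_ov = 2.46 V, so the device is actually in triode.
In triode I_D = k_n[V_ov V_DS − ½ V_DS²] and I_D = (V_DD − V_DS)/R_D. Equating: 6.09 V_DS² − 31.02 V_DS + 14.5 = 0, giving V_DS = 0.521 V (the root below V_ov).
I_D = (14.5 − 0.521) / 1.88 = 7.44 mA.

I_D = 7.44 mA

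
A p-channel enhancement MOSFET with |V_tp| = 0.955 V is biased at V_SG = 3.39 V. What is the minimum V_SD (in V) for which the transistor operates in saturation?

V_SD,sat = 2.44 V

The boundary between triode and saturation is V_SD = V_SG − |V_tp| = V_ov.
V_ov = 3.39 − 0.955 = 2.44 V.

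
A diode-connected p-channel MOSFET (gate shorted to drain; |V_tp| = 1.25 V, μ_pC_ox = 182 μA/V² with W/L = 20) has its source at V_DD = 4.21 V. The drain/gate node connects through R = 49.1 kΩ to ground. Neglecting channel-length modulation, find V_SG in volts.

With gate tied to drain, V_SG = V_SD ≥ V_SG − |V_tp|, so the device is in saturation.
k_p = μ_pC_ox · (W/L) = 3.64 mA/V².
KCL at the drain: ½ k_p (V_SG − |V_tp|)² = (V_DD − V_SG)/R.
Let x = V_SG − 1.25. Then 89.4 x² + x − 2.96 = 0, giving x = 0.176 V (positive root), so V_SG = 1.43 V.
I_D = (V_DD − V_SG)/R = (4.21 − 1.43) / 49.1 = 0.0567 mA.

V_SG = 1.43 V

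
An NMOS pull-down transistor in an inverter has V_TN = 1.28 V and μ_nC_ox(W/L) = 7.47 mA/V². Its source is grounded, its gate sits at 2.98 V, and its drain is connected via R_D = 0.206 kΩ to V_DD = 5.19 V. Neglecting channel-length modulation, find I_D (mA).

V_GS = V_G = 2.98 V, so V_ov = 2.98 − 1.28 = 1.7 V.
Assume saturation: I_D = ½ k_n V_ov² = 0.5 × 7.47 × 1.7² = 10.8 mA, giving V_DS = V_DD − I_D R_D = 5.19 − 10.8 × 0.206 = 2.97 V.
V_DS = 2.97 V ≥ V_ov = 1.7 V, confirming saturation.

I_D = 10.8 mA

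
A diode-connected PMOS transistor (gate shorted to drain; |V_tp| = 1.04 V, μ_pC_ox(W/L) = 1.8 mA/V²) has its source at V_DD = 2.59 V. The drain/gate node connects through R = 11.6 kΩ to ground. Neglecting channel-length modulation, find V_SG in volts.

With gate tied to drain, V_SG = V_SD ≥ V_SG − |V_tp|, so the device is in saturation.
KCL at the drain: ½ k_p (V_SG − |V_tp|)² = (V_DD − V_SG)/R.
Let x = V_SG − 1.04. Then 10.4 x² + x − 1.55 = 0, giving x = 0.34 V (positive root), so V_SG = 1.38 V.
I_D = (V_DD − V_SG)/R = (2.59 − 1.38) / 11.6 = 0.104 mA.

V_SG = 1.38 V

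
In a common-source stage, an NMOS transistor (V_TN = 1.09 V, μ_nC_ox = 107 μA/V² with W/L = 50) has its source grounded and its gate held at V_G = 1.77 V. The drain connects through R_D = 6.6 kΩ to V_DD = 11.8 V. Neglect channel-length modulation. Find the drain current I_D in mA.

V_GS = V_G = 1.77 V, so V_ov = 1.77 − 1.09 = 0.68 V.
k_n = μ_nC_ox · (W/L) = 5.35 mA/V².
Assume saturation: I_D = ½ k_n V_ov² = 0.5 × 5.35 × 0.68² = 1.24 mA, giving V_DS = V_DD − I_D R_D = 11.8 − 1.24 × 6.6 = 3.64 V.
V_DS = 3.64 V ≥ V_ov = 0.68 V, confirming saturation.

I_D = 1.24 mA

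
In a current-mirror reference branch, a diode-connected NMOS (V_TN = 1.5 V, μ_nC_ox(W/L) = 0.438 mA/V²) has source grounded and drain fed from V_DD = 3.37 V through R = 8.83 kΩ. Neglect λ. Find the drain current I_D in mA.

I_D = 0.126 mA

With gate tied to drain, V_GS = V_DS ≥ V_GS − V_TN, so the device is in saturation.
KCL at the drain: ½ k_n (V_GS − V_TN)² = (V_DD − V_GS)/R.
Let x = V_GS − 1.5. Then 1.93 x² + x − 1.87 = 0, giving x = 0.758 V (positive root), so V_GS = 2.26 V.
I_D = (V_DD − V_GS)/R = (3.37 − 2.26) / 8.83 = 0.126 mA.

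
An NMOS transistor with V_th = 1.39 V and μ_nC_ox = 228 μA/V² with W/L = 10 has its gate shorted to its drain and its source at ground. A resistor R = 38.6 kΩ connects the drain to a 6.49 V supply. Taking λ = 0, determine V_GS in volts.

V_GS = 1.72 V

With gate tied to drain, V_GS = V_DS ≥ V_GS − V_th, so the device is in saturation.
k_n = μ_nC_ox · (W/L) = 2.28 mA/V².
KCL at the drain: ½ k_n (V_GS − V_th)² = (V_DD − V_GS)/R.
Let x = V_GS − 1.39. Then 44 x² + x − 5.1 = 0, giving x = 0.329 V (positive root), so V_GS = 1.72 V.
I_D = (V_DD − V_GS)/R = (6.49 − 1.72) / 38.6 = 0.124 mA.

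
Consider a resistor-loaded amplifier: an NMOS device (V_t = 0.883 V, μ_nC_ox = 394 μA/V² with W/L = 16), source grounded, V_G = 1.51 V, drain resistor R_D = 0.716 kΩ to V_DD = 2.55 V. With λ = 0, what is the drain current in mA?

I_D = 1.24 mA

V_GS = V_G = 1.51 V, so V_ov = 1.51 − 0.883 = 0.627 V.
k_n = μ_nC_ox · (W/L) = 6.304 mA/V².
Assume saturation: I_D = ½ k_n V_ov² = 0.5 × 6.304 × 0.627² = 1.24 mA, giving V_DS = V_DD − I_D R_D = 2.55 − 1.24 × 0.716 = 1.66 V.
V_DS = 1.66 V ≥ V_ov = 0.627 V, confirming saturation.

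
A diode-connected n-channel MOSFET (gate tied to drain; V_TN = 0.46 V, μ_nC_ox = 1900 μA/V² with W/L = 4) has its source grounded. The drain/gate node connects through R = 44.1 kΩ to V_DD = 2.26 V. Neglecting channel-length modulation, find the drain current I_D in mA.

With gate tied to drain, V_GS = V_DS ≥ V_GS − V_TN, so the device is in saturation.
k_n = μ_nC_ox · (W/L) = 7.6 mA/V².
KCL at the drain: ½ k_n (V_GS − V_TN)² = (V_DD − V_GS)/R.
Let x = V_GS − 0.46. Then 168 x² + x − 1.8 = 0, giving x = 0.101 V (positive root), so V_GS = 0.561 V.
I_D = (V_DD − V_GS)/R = (2.26 − 0.561) / 44.1 = 0.0385 mA.

I_D = 0.0385 mA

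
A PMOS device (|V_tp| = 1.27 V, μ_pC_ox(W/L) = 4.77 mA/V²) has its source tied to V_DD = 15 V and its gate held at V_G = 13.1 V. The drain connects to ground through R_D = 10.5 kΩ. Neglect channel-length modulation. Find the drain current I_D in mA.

V_SG = V_DD − V_G = 15 − 13.1 = 1.9 V, so V_ov = 1.9 − 1.27 = 0.63 V.
Assume saturation: I_D = ½ k_p V_ov² = 0.5 × 4.77 × 0.63² = 0.947 mA, giving V_SD = V_DD − I_D R_D = 15 − 0.947 × 10.5 = 5.06 V.
V_SD = 5.06 V ≥ V_ov = 0.63 V, confirming saturation.

I_D = 0.947 mA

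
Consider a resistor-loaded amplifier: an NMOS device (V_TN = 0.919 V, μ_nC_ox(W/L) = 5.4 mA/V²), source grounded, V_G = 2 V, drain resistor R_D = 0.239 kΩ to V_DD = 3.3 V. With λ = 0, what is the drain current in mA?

V_GS = V_G = 2 V, so V_ov = 2 − 0.919 = 1.08 V.
Assume saturation: I_D = ½ k_n V_ov² = 0.5 × 5.4 × 1.08² = 3.16 mA, giving V_DS = V_DD − I_D R_D = 3.3 − 3.16 × 0.239 = 2.55 V.
V_DS = 2.55 V ≥ V_ov = 1.08 V, confirming saturation.

I_D = 3.16 mA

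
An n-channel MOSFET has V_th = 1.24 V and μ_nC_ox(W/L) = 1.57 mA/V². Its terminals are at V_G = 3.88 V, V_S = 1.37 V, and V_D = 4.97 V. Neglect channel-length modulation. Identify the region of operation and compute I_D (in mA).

Saturation; I_D = 1.27 mA

V_GS = V_G − V_S = 3.88 − 1.37 = 2.51 V; V_DS = V_D − V_S = 4.97 − 1.37 = 3.6 V.
V_ov = V_GS − V_th = 2.51 − 1.24 = 1.27 V.
Since V_DS = 3.6 V ≥ V_ov = 1.27 V, the device is in saturation.
I_D = ½ k_n V_ov² = 0.5 × 1.57 × 1.27² = 1.27 mA.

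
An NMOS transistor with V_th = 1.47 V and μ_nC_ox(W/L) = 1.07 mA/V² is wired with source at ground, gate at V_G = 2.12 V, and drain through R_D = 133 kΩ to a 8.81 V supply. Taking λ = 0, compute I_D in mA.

I_D = 0.0655 mA

V_GS = V_G = 2.12 V, so V_ov = 2.12 − 1.47 = 0.65 V.
Assume saturation: I_D = ½ k_n V_ov² = 0.5 × 1.07 × 0.65² = 0.226 mA, giving V_DS = V_DD − I_D R_D = 8.81 − 0.226 × 133 = -21.3 V.
But -21.3 V < V_ov = 0.65 V, so the device is actually in triode.
In triode I_D = k_n[V_ov V_DS − ½ V_DS²] and I_D = (V_DD − V_DS)/R_D. Equating: 71.2 V_DS² − 93.5 V_DS + 8.81 = 0, giving V_DS = 0.102 V (the root below V_ov).
I_D = (8.81 − 0.102) / 133 = 0.0655 mA.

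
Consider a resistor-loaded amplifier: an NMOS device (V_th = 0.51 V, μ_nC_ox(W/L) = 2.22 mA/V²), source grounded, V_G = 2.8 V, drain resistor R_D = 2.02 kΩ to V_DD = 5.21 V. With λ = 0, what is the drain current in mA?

V_GS = V_G = 2.8 V, so V_ov = 2.8 − 0.51 = 2.29 V.
Assume saturation: I_D = ½ k_n V_ov² = 0.5 × 2.22 × 2.29² = 5.82 mA, giving V_DS = V_DD − I_D R_D = 5.21 − 5.82 × 2.02 = -6.55 V.
But -6.55 V < V_ov = 2.29 V, so the device is actually in triode.
In triode I_D = k_n[V_ov V_DS − ½ V_DS²] and I_D = (V_DD − V_DS)/R_D. Equating: 2.24 V_DS² − 11.27 V_DS + 5.21 = 0, giving V_DS = 0.515 V (the root below V_ov).
I_D = (5.21 − 0.515) / 2.02 = 2.32 mA.

I_D = 2.32 mA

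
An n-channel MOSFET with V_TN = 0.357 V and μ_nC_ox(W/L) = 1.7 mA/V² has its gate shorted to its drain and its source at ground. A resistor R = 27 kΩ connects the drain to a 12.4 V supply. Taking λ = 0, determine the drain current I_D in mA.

With gate tied to drain, V_GS = V_DS ≥ V_GS − V_TN, so the device is in saturation.
KCL at the drain: ½ k_n (V_GS − V_TN)² = (V_DD − V_GS)/R.
Let x = V_GS − 0.357. Then 22.9 x² + x − 12.04 = 0, giving x = 0.703 V (positive root), so V_GS = 1.06 V.
I_D = (V_DD − V_GS)/R = (12.4 − 1.06) / 27 = 0.42 mA.

I_D = 0.420 mA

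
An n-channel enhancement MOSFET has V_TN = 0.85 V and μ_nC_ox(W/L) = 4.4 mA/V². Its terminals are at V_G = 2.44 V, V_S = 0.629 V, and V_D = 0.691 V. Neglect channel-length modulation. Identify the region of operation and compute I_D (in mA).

Triode; I_D = 0.254 mA

V_GS = V_G − V_S = 2.44 − 0.629 = 1.81 V; V_DS = V_D − V_S = 0.691 − 0.629 = 0.062 V.
V_ov = V_GS − V_TN = 1.81 − 0.85 = 0.961 V.
Since V_DS = 0.062 V < V_ov = 0.961 V, the device is in the triode region.
I_D = k_n [V_ov · V_DS − ½ V_DS²] = 4.4 × [0.961 × 0.062 − 0.5 × 0.062²] = 0.254 mA.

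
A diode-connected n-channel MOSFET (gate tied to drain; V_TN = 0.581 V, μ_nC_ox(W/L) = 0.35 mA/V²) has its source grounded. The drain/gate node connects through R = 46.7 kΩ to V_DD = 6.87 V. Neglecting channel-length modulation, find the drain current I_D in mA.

I_D = 0.117 mA

With gate tied to drain, V_GS = V_DS ≥ V_GS − V_TN, so the device is in saturation.
KCL at the drain: ½ k_n (V_GS − V_TN)² = (V_DD − V_GS)/R.
Let x = V_GS − 0.581. Then 8.17 x² + x − 6.289 = 0, giving x = 0.818 V (positive root), so V_GS = 1.4 V.
I_D = (V_DD − V_GS)/R = (6.87 − 1.4) / 46.7 = 0.117 mA.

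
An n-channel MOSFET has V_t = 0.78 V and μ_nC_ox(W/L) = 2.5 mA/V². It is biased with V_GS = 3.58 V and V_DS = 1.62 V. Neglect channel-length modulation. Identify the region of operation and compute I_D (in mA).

V_ov = V_GS − V_t = 3.58 − 0.78 = 2.8 V.
Since V_DS = 1.62 V < V_ov = 2.8 V, the device is in the triode region.
I_D = k_n [V_ov · V_DS − ½ V_DS²] = 2.5 × [2.8 × 1.62 − 0.5 × 1.62²] = 8.06 mA.

Triode; I_D = 8.06 mA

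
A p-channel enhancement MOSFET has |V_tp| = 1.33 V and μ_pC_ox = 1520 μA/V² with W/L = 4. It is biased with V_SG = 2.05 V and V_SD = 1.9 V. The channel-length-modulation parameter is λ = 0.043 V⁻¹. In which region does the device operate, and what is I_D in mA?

k_p = μ_pC_ox · (W/L) = 6.08 mA/V².
V_ov = V_SG − |V_tp| = 2.05 − 1.33 = 0.72 V.
Since V_SD = 1.9 V ≥ V_ov = 0.72 V, the device is in saturation.
I_D = ½ k_p V_ov² (1 + λ V_SD) = 0.5 × 6.08 × 0.72² × (1 + 0.043 × 1.9) = 1.7 mA.

Saturation; I_D = 1.70 mA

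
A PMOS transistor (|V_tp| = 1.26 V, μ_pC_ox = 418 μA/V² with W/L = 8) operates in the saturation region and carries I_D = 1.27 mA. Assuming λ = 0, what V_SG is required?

k_p = μ_pC_ox · (W/L) = 3.344 mA/V².
In saturation I_D = ½ k_p (V_SG − |V_tp|)², so V_SG − |V_tp| = √(2 I_D / k_p) = √(2 × 1.27 / 3.344) = 0.872 V.
V_SG = 1.26 + 0.872 = 2.13 V.

V_SG = 2.13 V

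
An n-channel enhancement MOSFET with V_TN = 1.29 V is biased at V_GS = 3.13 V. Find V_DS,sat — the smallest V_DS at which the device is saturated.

The boundary between triode and saturation is V_DS = V_GS − V_TN = V_ov.
V_ov = 3.13 − 1.29 = 1.84 V.

V_DS,sat = 1.84 V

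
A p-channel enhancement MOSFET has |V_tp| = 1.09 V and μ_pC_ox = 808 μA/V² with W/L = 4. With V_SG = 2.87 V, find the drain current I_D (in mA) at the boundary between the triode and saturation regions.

I_D = 5.12 mA

At the boundary V_SD = V_ov = V_SG − |V_tp| = 2.87 − 1.09 = 1.78 V.
k_p = μ_pC_ox · (W/L) = 3.232 mA/V².
I_D = ½ k_p V_ov² = 0.5 × 3.232 × 1.78² = 5.12 mA.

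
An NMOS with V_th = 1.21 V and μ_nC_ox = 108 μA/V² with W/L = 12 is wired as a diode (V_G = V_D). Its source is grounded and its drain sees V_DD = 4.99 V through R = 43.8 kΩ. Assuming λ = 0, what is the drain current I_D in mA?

I_D = 0.0784 mA

With gate tied to drain, V_GS = V_DS ≥ V_GS − V_th, so the device is in saturation.
k_n = μ_nC_ox · (W/L) = 1.296 mA/V².
KCL at the drain: ½ k_n (V_GS − V_th)² = (V_DD − V_GS)/R.
Let x = V_GS − 1.21. Then 28.4 x² + x − 3.78 = 0, giving x = 0.348 V (positive root), so V_GS = 1.56 V.
I_D = (V_DD − V_GS)/R = (4.99 − 1.56) / 43.8 = 0.0784 mA.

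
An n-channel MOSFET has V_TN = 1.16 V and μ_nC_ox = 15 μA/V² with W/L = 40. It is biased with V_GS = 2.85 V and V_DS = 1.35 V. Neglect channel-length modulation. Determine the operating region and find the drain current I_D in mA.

k_n = μ_nC_ox · (W/L) = 0.6 mA/V².
V_ov = V_GS − V_TN = 2.85 − 1.16 = 1.69 V.
Since V_DS = 1.35 V < V_ov = 1.69 V, the device is in the triode region.
I_D = k_n [V_ov · V_DS − ½ V_DS²] = 0.6 × [1.69 × 1.35 − 0.5 × 1.35²] = 0.822 mA.

Triode; I_D = 0.822 mA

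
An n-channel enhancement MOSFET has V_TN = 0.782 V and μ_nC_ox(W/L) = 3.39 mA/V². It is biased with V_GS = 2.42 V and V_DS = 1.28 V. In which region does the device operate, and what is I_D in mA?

Triode; I_D = 4.33 mA

V_ov = V_GS − V_TN = 2.42 − 0.782 = 1.64 V.
Since V_DS = 1.28 V < V_ov = 1.64 V, the device is in the triode region.
I_D = k_n [V_ov · V_DS − ½ V_DS²] = 3.39 × [1.64 × 1.28 − 0.5 × 1.28²] = 4.33 mA.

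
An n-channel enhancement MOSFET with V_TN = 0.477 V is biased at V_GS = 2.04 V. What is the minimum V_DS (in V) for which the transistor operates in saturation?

V_DS,sat = 1.56 V

The boundary between triode and saturation is V_DS = V_GS − V_TN = V_ov.
V_ov = 2.04 − 0.477 = 1.56 V.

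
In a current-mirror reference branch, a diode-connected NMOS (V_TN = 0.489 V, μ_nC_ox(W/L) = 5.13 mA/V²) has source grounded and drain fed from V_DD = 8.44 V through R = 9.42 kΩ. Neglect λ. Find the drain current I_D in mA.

With gate tied to drain, V_GS = V_DS ≥ V_GS − V_TN, so the device is in saturation.
KCL at the drain: ½ k_n (V_GS − V_TN)² = (V_DD − V_GS)/R.
Let x = V_GS − 0.489. Then 24.2 x² + x − 7.951 = 0, giving x = 0.553 V (positive root), so V_GS = 1.04 V.
I_D = (V_DD − V_GS)/R = (8.44 − 1.04) / 9.42 = 0.785 mA.

I_D = 0.785 mA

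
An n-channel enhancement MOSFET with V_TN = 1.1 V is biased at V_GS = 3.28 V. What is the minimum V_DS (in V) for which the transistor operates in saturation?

V_DS,sat = 2.18 V

The boundary between triode and saturation is V_DS = V_GS − V_TN = V_ov.
V_ov = 3.28 − 1.1 = 2.18 V.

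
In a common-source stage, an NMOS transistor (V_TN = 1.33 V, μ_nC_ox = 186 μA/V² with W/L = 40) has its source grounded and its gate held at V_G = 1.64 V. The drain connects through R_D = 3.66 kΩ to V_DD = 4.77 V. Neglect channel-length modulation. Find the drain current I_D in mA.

I_D = 0.357 mA

V_GS = V_G = 1.64 V, so V_ov = 1.64 − 1.33 = 0.31 V.
k_n = μ_nC_ox · (W/L) = 7.44 mA/V².
Assume saturation: I_D = ½ k_n V_ov² = 0.5 × 7.44 × 0.31² = 0.357 mA, giving V_DS = V_DD − I_D R_D = 4.77 − 0.357 × 3.66 = 3.46 V.
V_DS = 3.46 V ≥ V_ov = 0.31 V, confirming saturation.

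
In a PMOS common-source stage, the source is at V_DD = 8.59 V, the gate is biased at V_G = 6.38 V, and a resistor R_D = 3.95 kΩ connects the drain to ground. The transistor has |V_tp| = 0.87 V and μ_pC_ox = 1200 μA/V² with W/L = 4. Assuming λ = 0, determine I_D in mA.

I_D = 2.08 mA

V_SG = V_DD − V_G = 8.59 − 6.38 = 2.21 V, so V_ov = 2.21 − 0.87 = 1.34 V.
k_p = μ_pC_ox · (W/L) = 4.8 mA/V².
Assume saturation: I_D = ½ k_p V_ov² = 0.5 × 4.8 × 1.34² = 4.31 mA, giving V_SD = V_DD − I_D R_D = 8.59 − 4.31 × 3.95 = -8.43 V.
But -8.43 V < V_ov = 1.34 V, so the device is actually in triode.
In triode I_D = k_p[V_ov V_SD − ½ V_SD²] and I_D = (V_DD − V_SD)/R_D. Equating: 9.48 V_SD² − 26.41 V_SD + 8.59 = 0, giving V_SD = 0.376 V (the root below V_ov).
I_D = (8.59 − 0.376) / 3.95 = 2.08 mA.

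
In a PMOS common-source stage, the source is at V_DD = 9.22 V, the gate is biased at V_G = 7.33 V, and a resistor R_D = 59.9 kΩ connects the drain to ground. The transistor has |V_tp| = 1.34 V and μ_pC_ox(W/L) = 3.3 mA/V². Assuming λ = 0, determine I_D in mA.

I_D = 0.152 mA

V_SG = V_DD − V_G = 9.22 − 7.33 = 1.89 V, so V_ov = 1.89 − 1.34 = 0.55 V.
Assume saturation: I_D = ½ k_p V_ov² = 0.5 × 3.3 × 0.55² = 0.499 mA, giving V_SD = V_DD − I_D R_D = 9.22 − 0.499 × 59.9 = -20.7 V.
But -20.7 V < V_ov = 0.55 V, so the device is actually in triode.
In triode I_D = k_p[V_ov V_SD − ½ V_SD²] and I_D = (V_DD − V_SD)/R_D. Equating: 98.8 V_SD² − 109.7 V_SD + 9.22 = 0, giving V_SD = 0.0916 V (the root below V_ov).
I_D = (9.22 − 0.0916) / 59.9 = 0.152 mA.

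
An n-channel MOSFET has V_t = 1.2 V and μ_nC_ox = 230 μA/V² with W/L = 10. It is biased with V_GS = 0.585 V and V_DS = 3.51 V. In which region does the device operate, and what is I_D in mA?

Cutoff; I_D = 0 mA

V_GS = 0.585 V < V_t = 1.2 V, so the transistor is in cutoff.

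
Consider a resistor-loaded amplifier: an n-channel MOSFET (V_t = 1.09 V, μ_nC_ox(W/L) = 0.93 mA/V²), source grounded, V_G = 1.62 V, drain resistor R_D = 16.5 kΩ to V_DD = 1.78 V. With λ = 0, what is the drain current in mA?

I_D = 0.0930 mA

V_GS = V_G = 1.62 V, so V_ov = 1.62 − 1.09 = 0.53 V.
Assume saturation: I_D = ½ k_n V_ov² = 0.5 × 0.93 × 0.53² = 0.131 mA, giving V_DS = V_DD − I_D R_D = 1.78 − 0.131 × 16.5 = -0.375 V.
But -0.375 V < V_ov = 0.53 V, so the device is actually in triode.
In triode I_D = k_n[V_ov V_DS − ½ V_DS²] and I_D = (V_DD − V_DS)/R_D. Equating: 7.67 V_DS² − 9.133 V_DS + 1.78 = 0, giving V_DS = 0.246 V (the root below V_ov).
I_D = (1.78 − 0.246) / 16.5 = 0.093 mA.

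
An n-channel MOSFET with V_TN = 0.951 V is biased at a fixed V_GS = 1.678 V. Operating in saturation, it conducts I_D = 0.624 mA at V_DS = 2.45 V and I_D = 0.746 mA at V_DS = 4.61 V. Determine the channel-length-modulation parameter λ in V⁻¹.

With V_GS fixed, I_D ∝ (1 + λ V_DS) in saturation, so I_D2/I_D1 = (1 + λ V_DS2)/(1 + λ V_DS1).
0.746/0.624 = 1.196 = (1 + 4.61 λ)/(1 + 2.45 λ).
Solving: λ (I_D1 V_DS2 − I_D2 V_DS1) = I_D2 − I_D1, so λ = (0.746 − 0.624) / (0.624 × 4.61 − 0.746 × 2.45) = 0.122 / 1.05 = 0.116 V⁻¹.

λ = 0.116 V⁻¹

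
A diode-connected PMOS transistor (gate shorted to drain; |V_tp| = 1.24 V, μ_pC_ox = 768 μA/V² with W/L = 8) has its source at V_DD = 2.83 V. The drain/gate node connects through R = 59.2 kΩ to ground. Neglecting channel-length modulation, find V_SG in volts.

With gate tied to drain, V_SG = V_SD ≥ V_SG − |V_tp|, so the device is in saturation.
k_p = μ_pC_ox · (W/L) = 6.144 mA/V².
KCL at the drain: ½ k_p (V_SG − |V_tp|)² = (V_DD − V_SG)/R.
Let x = V_SG − 1.24. Then 182 x² + x − 1.59 = 0, giving x = 0.0908 V (positive root), so V_SG = 1.33 V.
I_D = (V_DD − V_SG)/R = (2.83 − 1.33) / 59.2 = 0.0253 mA.

V_SG = 1.33 V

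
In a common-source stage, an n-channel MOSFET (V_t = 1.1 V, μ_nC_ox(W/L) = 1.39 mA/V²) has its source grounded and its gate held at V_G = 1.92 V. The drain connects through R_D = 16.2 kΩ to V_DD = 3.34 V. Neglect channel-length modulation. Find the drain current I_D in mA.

V_GS = V_G = 1.92 V, so V_ov = 1.92 − 1.1 = 0.82 V.
Assume saturation: I_D = ½ k_n V_ov² = 0.5 × 1.39 × 0.82² = 0.467 mA, giving V_DS = V_DD − I_D R_D = 3.34 − 0.467 × 16.2 = -4.23 V.
But -4.23 V < V_ov = 0.82 V, so the device is actually in triode.
In triode I_D = k_n[V_ov V_DS − ½ V_DS²] and I_D = (V_DD − V_DS)/R_D. Equating: 11.3 V_DS² − 19.46 V_DS + 3.34 = 0, giving V_DS = 0.193 V (the root below V_ov).
I_D = (3.34 − 0.193) / 16.2 = 0.194 mA.

I_D = 0.194 mA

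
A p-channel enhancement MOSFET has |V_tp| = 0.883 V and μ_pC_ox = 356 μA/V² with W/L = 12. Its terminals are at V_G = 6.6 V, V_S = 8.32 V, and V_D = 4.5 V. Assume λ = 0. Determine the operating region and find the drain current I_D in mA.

Saturation; I_D = 1.50 mA

V_SG = V_S − V_G = 8.32 − 6.6 = 1.72 V; V_SD = V_S − V_D = 8.32 − 4.5 = 3.82 V.
k_p = μ_pC_ox · (W/L) = 4.272 mA/V².
V_ov = V_SG − |V_tp| = 1.72 − 0.883 = 0.837 V.
Since V_SD = 3.82 V ≥ V_ov = 0.837 V, the device is in saturation.
I_D = ½ k_p V_ov² = 0.5 × 4.272 × 0.837² = 1.5 mA.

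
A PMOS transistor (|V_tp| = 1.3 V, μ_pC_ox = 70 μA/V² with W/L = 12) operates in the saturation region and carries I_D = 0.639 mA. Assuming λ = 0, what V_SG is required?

V_SG = 2.53 V

k_p = μ_pC_ox · (W/L) = 0.84 mA/V².
In saturation I_D = ½ k_p (V_SG − |V_tp|)², so V_SG − |V_tp| = √(2 I_D / k_p) = √(2 × 0.639 / 0.84) = 1.23 V.
V_SG = 1.3 + 1.23 = 2.53 V.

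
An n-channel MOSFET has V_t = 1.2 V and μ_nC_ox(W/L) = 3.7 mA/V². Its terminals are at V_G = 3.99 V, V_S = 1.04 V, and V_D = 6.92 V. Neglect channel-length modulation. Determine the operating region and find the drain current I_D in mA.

Saturation; I_D = 5.67 mA

V_GS = V_G − V_S = 3.99 − 1.04 = 2.95 V; V_DS = V_D − V_S = 6.92 − 1.04 = 5.88 V.
V_ov = V_GS − V_t = 2.95 − 1.2 = 1.75 V.
Since V_DS = 5.88 V ≥ V_ov = 1.75 V, the device is in saturation.
I_D = ½ k_n V_ov² = 0.5 × 3.7 × 1.75² = 5.67 mA.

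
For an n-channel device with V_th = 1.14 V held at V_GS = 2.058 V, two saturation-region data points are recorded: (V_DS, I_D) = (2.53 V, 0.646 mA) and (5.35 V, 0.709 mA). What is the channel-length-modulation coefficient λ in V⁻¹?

With V_GS fixed, I_D ∝ (1 + λ V_DS) in saturation, so I_D2/I_D1 = (1 + λ V_DS2)/(1 + λ V_DS1).
0.709/0.646 = 1.098 = (1 + 5.35 λ)/(1 + 2.53 λ).
Solving: λ (I_D1 V_DS2 − I_D2 V_DS1) = I_D2 − I_D1, so λ = (0.709 − 0.646) / (0.646 × 5.35 − 0.709 × 2.53) = 0.063 / 1.66 = 0.0379 V⁻¹.

λ = 0.0379 V⁻¹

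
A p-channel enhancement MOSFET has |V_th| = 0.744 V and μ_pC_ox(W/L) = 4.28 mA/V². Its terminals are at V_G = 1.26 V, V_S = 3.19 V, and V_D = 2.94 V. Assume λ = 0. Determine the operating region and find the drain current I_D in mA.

V_SG = V_S − V_G = 3.19 − 1.26 = 1.93 V; V_SD = V_S − V_D = 3.19 − 2.94 = 0.25 V.
V_ov = V_SG − |V_th| = 1.93 − 0.744 = 1.19 V.
Since V_SD = 0.25 V < V_ov = 1.19 V, the device is in the triode region.
I_D = k_p [V_ov · V_SD − ½ V_SD²] = 4.28 × [1.19 × 0.25 − 0.5 × 0.25²] = 1.14 mA.

Triode; I_D = 1.14 mA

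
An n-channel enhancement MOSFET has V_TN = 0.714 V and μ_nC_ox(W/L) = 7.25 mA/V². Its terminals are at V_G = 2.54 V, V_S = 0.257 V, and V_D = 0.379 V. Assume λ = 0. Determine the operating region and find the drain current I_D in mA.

V_GS = V_G − V_S = 2.54 − 0.257 = 2.28 V; V_DS = V_D − V_S = 0.379 − 0.257 = 0.122 V.
V_ov = V_GS − V_TN = 2.28 − 0.714 = 1.57 V.
Since V_DS = 0.122 V < V_ov = 1.57 V, the device is in the triode region.
I_D = k_n [V_ov · V_DS − ½ V_DS²] = 7.25 × [1.57 × 0.122 − 0.5 × 0.122²] = 1.33 mA.

Triode; I_D = 1.33 mA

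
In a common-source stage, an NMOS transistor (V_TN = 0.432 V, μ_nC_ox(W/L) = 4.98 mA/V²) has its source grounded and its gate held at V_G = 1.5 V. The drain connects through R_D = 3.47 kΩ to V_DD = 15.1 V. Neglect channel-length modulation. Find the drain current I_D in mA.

I_D = 2.84 mA

V_GS = V_G = 1.5 V, so V_ov = 1.5 − 0.432 = 1.07 V.
Assume saturation: I_D = ½ k_n V_ov² = 0.5 × 4.98 × 1.07² = 2.84 mA, giving V_DS = V_DD − I_D R_D = 15.1 − 2.84 × 3.47 = 5.24 V.
V_DS = 5.24 V ≥ V_ov = 1.07 V, confirming saturation.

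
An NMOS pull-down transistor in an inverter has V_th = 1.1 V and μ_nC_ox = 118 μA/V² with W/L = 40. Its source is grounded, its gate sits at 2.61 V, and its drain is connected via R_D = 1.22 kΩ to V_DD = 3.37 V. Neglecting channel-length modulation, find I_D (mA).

I_D = 2.44 mA

V_GS = V_G = 2.61 V, so V_ov = 2.61 − 1.1 = 1.51 V.
k_n = μ_nC_ox · (W/L) = 4.72 mA/V².
Assume saturation: I_D = ½ k_n V_ov² = 0.5 × 4.72 × 1.51² = 5.38 mA, giving V_DS = V_DD − I_D R_D = 3.37 − 5.38 × 1.22 = -3.19 V.
But -3.19 V < V_ov = 1.51 V, so the device is actually in triode.
In triode I_D = k_n[V_ov V_DS − ½ V_DS²] and I_D = (V_DD − V_DS)/R_D. Equating: 2.88 V_DS² − 9.695 V_DS + 3.37 = 0, giving V_DS = 0.394 V (the root below V_ov).
I_D = (3.37 − 0.394) / 1.22 = 2.44 mA.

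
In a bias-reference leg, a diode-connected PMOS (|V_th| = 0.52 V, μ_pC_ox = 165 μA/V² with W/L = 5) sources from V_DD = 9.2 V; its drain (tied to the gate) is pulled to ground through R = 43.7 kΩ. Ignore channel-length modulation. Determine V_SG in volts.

With gate tied to drain, V_SG = V_SD ≥ V_SG − |V_th|, so the device is in saturation.
k_p = μ_pC_ox · (W/L) = 0.825 mA/V².
KCL at the drain: ½ k_p (V_SG − |V_th|)² = (V_DD − V_SG)/R.
Let x = V_SG − 0.52. Then 18 x² + x − 8.68 = 0, giving x = 0.667 V (positive root), so V_SG = 1.19 V.
I_D = (V_DD − V_SG)/R = (9.2 − 1.19) / 43.7 = 0.183 mA.

V_SG = 1.19 V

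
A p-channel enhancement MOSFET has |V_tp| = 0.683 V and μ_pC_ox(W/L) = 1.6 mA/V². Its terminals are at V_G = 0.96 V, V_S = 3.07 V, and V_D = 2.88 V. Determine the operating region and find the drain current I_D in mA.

V_SG = V_S − V_G = 3.07 − 0.96 = 2.11 V; V_SD = V_S − V_D = 3.07 − 2.88 = 0.19 V.
V_ov = V_SG − |V_tp| = 2.11 − 0.683 = 1.43 V.
Since V_SD = 0.19 V < V_ov = 1.43 V, the device is in the triode region.
I_D = k_p [V_ov · V_SD − ½ V_SD²] = 1.6 × [1.43 × 0.19 − 0.5 × 0.19²] = 0.405 mA.

Triode; I_D = 0.405 mA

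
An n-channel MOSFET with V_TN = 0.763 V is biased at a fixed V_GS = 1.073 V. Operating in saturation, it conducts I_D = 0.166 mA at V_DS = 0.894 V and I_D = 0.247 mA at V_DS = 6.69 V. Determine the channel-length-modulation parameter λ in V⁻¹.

λ = 0.0910 V⁻¹

With V_GS fixed, I_D ∝ (1 + λ V_DS) in saturation, so I_D2/I_D1 = (1 + λ V_DS2)/(1 + λ V_DS1).
0.247/0.166 = 1.488 = (1 + 6.69 λ)/(1 + 0.894 λ).
Solving: λ (I_D1 V_DS2 − I_D2 V_DS1) = I_D2 − I_D1, so λ = (0.247 − 0.166) / (0.166 × 6.69 − 0.247 × 0.894) = 0.081 / 0.89 = 0.091 V⁻¹.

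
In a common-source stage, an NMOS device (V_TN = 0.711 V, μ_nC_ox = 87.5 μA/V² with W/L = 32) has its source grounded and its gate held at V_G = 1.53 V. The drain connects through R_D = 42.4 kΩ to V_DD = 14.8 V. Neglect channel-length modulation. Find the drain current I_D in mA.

I_D = 0.345 mA

V_GS = V_G = 1.53 V, so V_ov = 1.53 − 0.711 = 0.819 V.
k_n = μ_nC_ox · (W/L) = 2.8 mA/V².
Assume saturation: I_D = ½ k_n V_ov² = 0.5 × 2.8 × 0.819² = 0.939 mA, giving V_DS = V_DD − I_D R_D = 14.8 − 0.939 × 42.4 = -25 V.
But -25 V < V_ov = 0.819 V, so the device is actually in triode.
In triode I_D = k_n[V_ov V_DS − ½ V_DS²] and I_D = (V_DD − V_DS)/R_D. Equating: 59.4 V_DS² − 98.23 V_DS + 14.8 = 0, giving V_DS = 0.168 V (the root below V_ov).
I_D = (14.8 − 0.168) / 42.4 = 0.345 mA.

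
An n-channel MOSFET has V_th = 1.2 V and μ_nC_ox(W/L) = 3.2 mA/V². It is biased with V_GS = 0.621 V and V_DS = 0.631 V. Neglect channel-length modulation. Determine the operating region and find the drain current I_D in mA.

V_GS = 0.621 V < V_th = 1.2 V, so the transistor is in cutoff.

Cutoff; I_D = 0 mA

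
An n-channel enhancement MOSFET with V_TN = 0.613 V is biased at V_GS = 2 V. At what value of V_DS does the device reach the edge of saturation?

V_DS,sat = 1.39 V

The boundary between triode and saturation is V_DS = V_GS − V_TN = V_ov.
V_ov = 2 − 0.613 = 1.39 V.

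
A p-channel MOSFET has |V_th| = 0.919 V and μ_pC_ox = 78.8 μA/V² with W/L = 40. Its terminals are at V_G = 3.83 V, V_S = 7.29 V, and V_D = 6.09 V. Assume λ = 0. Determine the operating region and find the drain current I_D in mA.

Triode; I_D = 7.34 mA

V_SG = V_S − V_G = 7.29 − 3.83 = 3.46 V; V_SD = V_S − V_D = 7.29 − 6.09 = 1.2 V.
k_p = μ_pC_ox · (W/L) = 3.152 mA/V².
V_ov = V_SG − |V_th| = 3.46 − 0.919 = 2.54 V.
Since V_SD = 1.2 V < V_ov = 2.54 V, the device is in the triode region.
I_D = k_p [V_ov · V_SD − ½ V_SD²] = 3.152 × [2.54 × 1.2 − 0.5 × 1.2²] = 7.34 mA.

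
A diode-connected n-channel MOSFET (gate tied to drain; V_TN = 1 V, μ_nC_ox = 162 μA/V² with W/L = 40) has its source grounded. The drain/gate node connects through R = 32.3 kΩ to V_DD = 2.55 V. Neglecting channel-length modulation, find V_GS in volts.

With gate tied to drain, V_GS = V_DS ≥ V_GS − V_TN, so the device is in saturation.
k_n = μ_nC_ox · (W/L) = 6.48 mA/V².
KCL at the drain: ½ k_n (V_GS − V_TN)² = (V_DD − V_GS)/R.
Let x = V_GS − 1. Then 105 x² + x − 1.55 = 0, giving x = 0.117 V (positive root), so V_GS = 1.12 V.
I_D = (V_DD − V_GS)/R = (2.55 − 1.12) / 32.3 = 0.0444 mA.

V_GS = 1.12 V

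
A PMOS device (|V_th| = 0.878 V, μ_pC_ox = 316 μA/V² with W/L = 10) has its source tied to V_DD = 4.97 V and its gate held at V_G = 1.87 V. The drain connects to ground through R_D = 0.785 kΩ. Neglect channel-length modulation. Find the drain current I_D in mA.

V_SG = V_DD − V_G = 4.97 − 1.87 = 3.1 V, so V_ov = 3.1 − 0.878 = 2.22 V.
k_p = μ_pC_ox · (W/L) = 3.16 mA/V².
Assume saturation: I_D = ½ k_p V_ov² = 0.5 × 3.16 × 2.22² = 7.8 mA, giving V_SD = V_DD − I_D R_D = 4.97 − 7.8 × 0.785 = -1.15 V.
But -1.15 V < V_ov = 2.22 V, so the device is actually in triode.
In triode I_D = k_p[V_ov V_SD − ½ V_SD²] and I_D = (V_DD − V_SD)/R_D. Equating: 1.24 V_SD² − 6.512 V_SD + 4.97 = 0, giving V_SD = 0.927 V (the root below V_ov).
I_D = (4.97 − 0.927) / 0.785 = 5.15 mA.

I_D = 5.15 mA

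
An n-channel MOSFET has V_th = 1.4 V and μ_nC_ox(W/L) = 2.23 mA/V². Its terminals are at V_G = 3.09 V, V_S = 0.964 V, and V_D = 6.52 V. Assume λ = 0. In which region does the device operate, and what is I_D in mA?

Saturation; I_D = 0.588 mA

V_GS = V_G − V_S = 3.09 − 0.964 = 2.13 V; V_DS = V_D − V_S = 6.52 − 0.964 = 5.56 V.
V_ov = V_GS − V_th = 2.13 − 1.4 = 0.726 V.
Since V_DS = 5.56 V ≥ V_ov = 0.726 V, the device is in saturation.
I_D = ½ k_n V_ov² = 0.5 × 2.23 × 0.726² = 0.588 mA.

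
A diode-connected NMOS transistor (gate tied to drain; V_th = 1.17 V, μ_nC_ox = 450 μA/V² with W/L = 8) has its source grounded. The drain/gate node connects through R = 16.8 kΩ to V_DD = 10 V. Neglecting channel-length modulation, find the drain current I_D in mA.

With gate tied to drain, V_GS = V_DS ≥ V_GS − V_th, so the device is in saturation.
k_n = μ_nC_ox · (W/L) = 3.6 mA/V².
KCL at the drain: ½ k_n (V_GS − V_th)² = (V_DD − V_GS)/R.
Let x = V_GS − 1.17. Then 30.2 x² + x − 8.83 = 0, giving x = 0.524 V (positive root), so V_GS = 1.69 V.
I_D = (V_DD − V_GS)/R = (10 − 1.69) / 16.8 = 0.494 mA.

I_D = 0.494 mA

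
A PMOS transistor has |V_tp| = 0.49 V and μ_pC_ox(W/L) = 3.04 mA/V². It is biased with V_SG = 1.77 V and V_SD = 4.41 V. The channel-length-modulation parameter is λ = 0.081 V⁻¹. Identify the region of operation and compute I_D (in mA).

Saturation; I_D = 3.38 mA

V_ov = V_SG − |V_tp| = 1.77 − 0.49 = 1.28 V.
Since V_SD = 4.41 V ≥ V_ov = 1.28 V, the device is in saturation.
I_D = ½ k_p V_ov² (1 + λ V_SD) = 0.5 × 3.04 × 1.28² × (1 + 0.081 × 4.41) = 3.38 mA.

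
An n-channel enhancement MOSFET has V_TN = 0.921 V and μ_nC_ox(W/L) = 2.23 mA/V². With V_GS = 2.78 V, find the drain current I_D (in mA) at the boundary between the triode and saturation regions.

At the boundary V_DS = V_ov = V_GS − V_TN = 2.78 − 0.921 = 1.86 V.
I_D = ½ k_n V_ov² = 0.5 × 2.23 × 1.86² = 3.85 mA.

I_D = 3.85 mA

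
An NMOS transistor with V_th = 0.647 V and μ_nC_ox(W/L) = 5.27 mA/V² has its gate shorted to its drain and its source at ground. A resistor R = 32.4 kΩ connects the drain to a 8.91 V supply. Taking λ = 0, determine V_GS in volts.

V_GS = 0.952 V

With gate tied to drain, V_GS = V_DS ≥ V_GS − V_th, so the device is in saturation.
KCL at the drain: ½ k_n (V_GS − V_th)² = (V_DD − V_GS)/R.
Let x = V_GS − 0.647. Then 85.4 x² + x − 8.263 = 0, giving x = 0.305 V (positive root), so V_GS = 0.952 V.
I_D = (V_DD − V_GS)/R = (8.91 − 0.952) / 32.4 = 0.246 mA.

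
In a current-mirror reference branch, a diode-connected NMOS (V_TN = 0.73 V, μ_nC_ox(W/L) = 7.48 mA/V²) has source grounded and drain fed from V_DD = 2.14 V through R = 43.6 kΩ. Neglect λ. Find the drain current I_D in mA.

With gate tied to drain, V_GS = V_DS ≥ V_GS − V_TN, so the device is in saturation.
KCL at the drain: ½ k_n (V_GS − V_TN)² = (V_DD − V_GS)/R.
Let x = V_GS − 0.73. Then 163 x² + x − 1.41 = 0, giving x = 0.09 V (positive root), so V_GS = 0.82 V.
I_D = (V_DD − V_GS)/R = (2.14 − 0.82) / 43.6 = 0.0303 mA.

I_D = 0.0303 mA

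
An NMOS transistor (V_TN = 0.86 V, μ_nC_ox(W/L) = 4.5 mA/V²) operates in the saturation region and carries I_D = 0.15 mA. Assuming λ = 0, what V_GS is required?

In saturation I_D = ½ k_n (V_GS − V_TN)², so V_GS − V_TN = √(2 I_D / k_n) = √(2 × 0.15 / 4.5) = 0.258 V.
V_GS = 0.86 + 0.258 = 1.12 V.

V_GS = 1.12 V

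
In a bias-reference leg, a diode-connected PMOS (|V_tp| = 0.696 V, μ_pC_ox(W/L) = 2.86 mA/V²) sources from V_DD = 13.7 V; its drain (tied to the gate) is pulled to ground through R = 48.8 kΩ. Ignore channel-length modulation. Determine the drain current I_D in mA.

I_D = 0.258 mA

With gate tied to drain, V_SG = V_SD ≥ V_SG − |V_tp|, so the device is in saturation.
KCL at the drain: ½ k_p (V_SG − |V_tp|)² = (V_DD − V_SG)/R.
Let x = V_SG − 0.696. Then 69.8 x² + x − 13 = 0, giving x = 0.425 V (positive root), so V_SG = 1.12 V.
I_D = (V_DD − V_SG)/R = (13.7 − 1.12) / 48.8 = 0.258 mA.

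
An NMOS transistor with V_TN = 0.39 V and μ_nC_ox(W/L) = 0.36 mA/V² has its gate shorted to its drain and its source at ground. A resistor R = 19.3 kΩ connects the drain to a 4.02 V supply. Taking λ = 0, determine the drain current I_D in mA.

With gate tied to drain, V_GS = V_DS ≥ V_GS − V_TN, so the device is in saturation.
KCL at the drain: ½ k_n (V_GS − V_TN)² = (V_DD − V_GS)/R.
Let x = V_GS − 0.39. Then 3.47 x² + x − 3.63 = 0, giving x = 0.888 V (positive root), so V_GS = 1.28 V.
I_D = (V_DD − V_GS)/R = (4.02 − 1.28) / 19.3 = 0.142 mA.

I_D = 0.142 mA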